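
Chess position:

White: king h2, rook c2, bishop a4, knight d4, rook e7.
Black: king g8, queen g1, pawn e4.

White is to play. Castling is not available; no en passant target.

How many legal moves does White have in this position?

White to move; king on h2.
In check: yes, from the black queen on g1.
Legal moves: Kh3, Kxg1.
Count: 2.

2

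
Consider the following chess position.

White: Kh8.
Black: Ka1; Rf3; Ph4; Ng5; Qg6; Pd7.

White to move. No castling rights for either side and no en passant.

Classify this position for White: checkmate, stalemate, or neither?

White to move; white king on h8.
In check: no.
King squares — g7: attacked by Qg6; h7: attacked by Ng5; g8: attacked by Qg6.
Legal moves for White: none.
Not in check and no legal moves → stalemate.

stalemate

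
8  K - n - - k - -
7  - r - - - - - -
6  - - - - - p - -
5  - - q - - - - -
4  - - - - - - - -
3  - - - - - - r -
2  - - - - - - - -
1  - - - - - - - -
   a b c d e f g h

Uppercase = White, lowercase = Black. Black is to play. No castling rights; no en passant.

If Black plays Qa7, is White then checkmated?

yes

After Qa7: white king on a8; in check: yes, from the black queen on a7.
King squares — a7: attacked by Rb7; b7: attacked by Qa7; b8: attacked by Qa7.
White has no legal moves → checkmate.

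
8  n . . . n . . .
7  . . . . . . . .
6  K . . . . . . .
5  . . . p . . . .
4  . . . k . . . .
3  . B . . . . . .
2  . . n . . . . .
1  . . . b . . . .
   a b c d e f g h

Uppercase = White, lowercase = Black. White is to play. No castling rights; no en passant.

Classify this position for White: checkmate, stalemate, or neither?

neither

White to move; white king on a6.
In check: no.
Legal moves for White: Kb7, Ka7, Kb5, Ka5, Bxd5, Bc4, Ba4, Bxc2, Ba2.
White has 9 legal moves and is not in check → neither.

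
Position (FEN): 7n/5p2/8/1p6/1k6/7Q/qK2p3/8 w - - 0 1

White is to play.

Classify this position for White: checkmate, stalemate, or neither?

White to move; white king on b2.
In check: yes, from the black queen on a2.
Legal moves for White: Kxa2, Kc1.
White is in check but has 2 legal moves → neither.

neither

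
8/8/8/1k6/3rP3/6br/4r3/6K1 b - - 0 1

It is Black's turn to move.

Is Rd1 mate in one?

yes

After Rd1: white king on g1; in check: yes, from the black rook on d1.
King squares — f1: attacked by Rd1; h1: attacked by Rd1; f2: attacked by Re2; g2: attacked by Re2; h2: attacked by Re2.
White has no legal moves → checkmate.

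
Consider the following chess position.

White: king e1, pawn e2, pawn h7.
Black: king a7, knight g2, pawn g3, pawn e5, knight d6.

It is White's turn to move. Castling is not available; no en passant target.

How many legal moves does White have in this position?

3

White to move; king on e1.
In check: yes, from the black knight on g2.
Legal moves: Kd2, Kf1, Kd1.
Count: 3.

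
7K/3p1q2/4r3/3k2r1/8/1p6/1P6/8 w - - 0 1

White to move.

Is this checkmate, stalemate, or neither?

White to move; white king on h8.
In check: no.
King squares — g7: attacked by Rg5; h7: attacked by Qf7; g8: attacked by Rg5.
Legal moves for White: none.
Not in check and no legal moves → stalemate.

stalemate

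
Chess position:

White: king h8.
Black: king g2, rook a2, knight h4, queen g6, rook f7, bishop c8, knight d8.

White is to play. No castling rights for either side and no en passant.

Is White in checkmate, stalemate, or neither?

stalemate

White to move; white king on h8.
In check: no.
King squares — g7: attacked by Qg6; h7: attacked by Qg6; g8: attacked by Qg6.
Legal moves for White: none.
Not in check and no legal moves → stalemate.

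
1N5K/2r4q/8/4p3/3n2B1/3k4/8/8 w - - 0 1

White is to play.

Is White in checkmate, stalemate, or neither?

checkmate

White to move; white king on h8.
In check: yes, from the black queen on h7.
King squares — g7: attacked by Rc7; h7: attacked by Rc7; g8: attacked by Qh7.
Legal moves for White: none.
In check with no legal moves → checkmate.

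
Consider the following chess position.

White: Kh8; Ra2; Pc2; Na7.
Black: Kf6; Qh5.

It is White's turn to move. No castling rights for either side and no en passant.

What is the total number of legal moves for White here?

White to move; king on h8.
In check: yes, from the black queen on h5.
Legal moves: Kg8.
Count: 1.

1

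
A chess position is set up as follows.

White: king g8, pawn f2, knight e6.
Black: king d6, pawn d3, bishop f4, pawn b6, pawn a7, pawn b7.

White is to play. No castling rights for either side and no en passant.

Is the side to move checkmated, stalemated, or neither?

neither

White to move; white king on g8.
In check: no.
Legal moves for White: Kh8, Kf8, Kh7, Kg7, Kf7, Nf8, Nd8, Ng7, Nc7, Ng5, Nc5, Nxf4, Nd4, f3.
White has 14 legal moves and is not in check → neither.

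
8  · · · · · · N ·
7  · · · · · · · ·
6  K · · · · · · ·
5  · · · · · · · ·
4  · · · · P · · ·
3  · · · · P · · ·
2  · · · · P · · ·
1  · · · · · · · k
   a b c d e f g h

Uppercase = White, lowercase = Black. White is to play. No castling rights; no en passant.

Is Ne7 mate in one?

After Ne7: black king on h1; in check: no.
Black is not in check, so this cannot be checkmate.

no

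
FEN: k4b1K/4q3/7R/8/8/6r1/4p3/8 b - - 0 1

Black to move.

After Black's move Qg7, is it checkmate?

yes

After Qg7: white king on h8; in check: yes, from the black queen on g7.
King squares — g7: attacked by Rg3; h7: attacked by Qg7; g8: attacked by Qg7.
White has no legal moves → checkmate.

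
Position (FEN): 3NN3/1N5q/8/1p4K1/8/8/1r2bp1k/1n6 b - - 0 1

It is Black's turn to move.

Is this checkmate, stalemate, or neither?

neither

Black to move; black king on h2.
In check: no.
Legal moves for Black include: Qh8, Qg8+, Qg7+, Qf7, Qe7+, Qd7, Qc7, Qxb7, Qh6+, Qg6+, Qh5+, Qf5+, Qh4+, Qe4, Qh3, Qd3, Qc2, Kh3, ... (list truncated; more exist).
Black has legal moves and is not in check → neither.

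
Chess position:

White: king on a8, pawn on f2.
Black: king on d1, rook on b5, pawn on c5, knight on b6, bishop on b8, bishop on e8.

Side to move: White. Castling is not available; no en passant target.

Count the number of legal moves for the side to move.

2

White to move; king on a8.
In check: yes, from the black knight on b6.
Legal moves: Kxb8, Kb7.
Count: 2.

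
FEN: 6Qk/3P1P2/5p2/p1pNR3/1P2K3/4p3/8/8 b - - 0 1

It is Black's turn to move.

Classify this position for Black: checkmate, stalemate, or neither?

checkmate

Black to move; black king on h8.
In check: yes, from the white queen on g8.
King squares — g7: attacked by Qg8; h7: attacked by Qg8; g8: attacked by Pf7.
Legal moves for Black: none.
In check with no legal moves → checkmate.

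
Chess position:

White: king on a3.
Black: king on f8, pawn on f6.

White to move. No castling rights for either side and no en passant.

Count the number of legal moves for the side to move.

White to move; king on a3.
In check: no.
Legal moves: Kb4, Ka4, Kb3, Kb2, Ka2.
Count: 5.

5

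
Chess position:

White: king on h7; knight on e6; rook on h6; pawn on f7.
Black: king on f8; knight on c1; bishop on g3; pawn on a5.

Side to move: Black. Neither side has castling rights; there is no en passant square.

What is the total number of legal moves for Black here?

2

Black to move; king on f8.
In check: yes, from the white knight on e6.
Legal moves: Kxf7, Ke7.
Count: 2.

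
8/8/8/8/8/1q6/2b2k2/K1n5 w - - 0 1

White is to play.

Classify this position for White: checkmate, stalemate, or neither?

stalemate

White to move; white king on a1.
In check: no.
King squares — b1: attacked by Bc2; a2: attacked by Nc1; b2: attacked by Qb3.
Legal moves for White: none.
Not in check and no legal moves → stalemate.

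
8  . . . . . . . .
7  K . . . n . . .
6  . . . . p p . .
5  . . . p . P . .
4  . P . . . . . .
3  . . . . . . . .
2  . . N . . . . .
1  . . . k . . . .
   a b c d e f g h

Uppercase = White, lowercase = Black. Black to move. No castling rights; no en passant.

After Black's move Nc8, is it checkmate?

no

After Nc8: white king on a7; in check: yes, from the black knight on c8.
White has 4 legal replies: Kb8, Ka8, Kb7, Ka6.
In check but a legal move exists → not checkmate.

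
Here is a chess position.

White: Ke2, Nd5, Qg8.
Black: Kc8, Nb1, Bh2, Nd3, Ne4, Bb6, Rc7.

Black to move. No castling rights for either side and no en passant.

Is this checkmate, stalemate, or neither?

neither

Black to move; black king on c8.
In check: yes, from the white queen on g8.
King squares — b7: available; c7: own rook; d7: available; b8: attacked by Qg8; d8: attacked by Qg8.
Legal moves for Black: Kd7, Kb7.
Black is in check but has 2 legal moves → neither.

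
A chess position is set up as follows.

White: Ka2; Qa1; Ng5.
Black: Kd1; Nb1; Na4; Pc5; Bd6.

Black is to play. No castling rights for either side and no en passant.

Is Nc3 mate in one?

After Nc3: white king on a2; in check: yes, from the black knight on c3.
White has 3 legal replies: Kb3, Kb2, Qxc3.
In check but a legal move exists → not checkmate.

no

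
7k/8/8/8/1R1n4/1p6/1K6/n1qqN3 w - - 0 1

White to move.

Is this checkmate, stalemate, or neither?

White to move; white king on b2.
In check: yes, from the black queen on c1.
King squares — a1: attacked by Qc1; b1: attacked by Qc1; c1: attacked by Qd1; a2: attacked by Pb3; c2: attacked by Na1; a3: attacked by Qc1; b3: attacked by Na1; c3: attacked by Qc1.
Legal moves for White: none.
In check with no legal moves → checkmate.

checkmate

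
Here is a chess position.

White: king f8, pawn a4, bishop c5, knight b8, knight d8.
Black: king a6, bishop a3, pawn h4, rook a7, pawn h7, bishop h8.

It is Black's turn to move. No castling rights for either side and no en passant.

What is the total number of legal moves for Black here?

Black to move; king on a6.
In check: yes, from the white knight on b8.
Legal moves: Ka5.
Count: 1.

1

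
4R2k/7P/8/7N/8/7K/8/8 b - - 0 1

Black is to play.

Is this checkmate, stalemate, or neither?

Black to move; black king on h8.
In check: yes, from the white rook on e8.
Legal moves for Black: Kxh7.
Black is in check but has 1 legal move → neither.

neither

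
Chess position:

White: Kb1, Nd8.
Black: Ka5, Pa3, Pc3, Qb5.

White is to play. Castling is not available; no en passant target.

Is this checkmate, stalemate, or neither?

White to move; white king on b1.
In check: yes, from the black queen on b5.
Legal moves for White: Kc2, Ka2, Kc1, Ka1.
White is in check but has 4 legal moves → neither.

neither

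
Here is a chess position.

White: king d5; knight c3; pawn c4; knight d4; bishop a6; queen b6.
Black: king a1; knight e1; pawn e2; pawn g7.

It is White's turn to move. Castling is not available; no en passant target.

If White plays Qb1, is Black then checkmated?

After Qb1: black king on a1; in check: yes, from the white queen on b1.
King squares — b1: attacked by Nc3; a2: attacked by Qb1; b2: attacked by Qb1.
Black has no legal moves → checkmate.

yes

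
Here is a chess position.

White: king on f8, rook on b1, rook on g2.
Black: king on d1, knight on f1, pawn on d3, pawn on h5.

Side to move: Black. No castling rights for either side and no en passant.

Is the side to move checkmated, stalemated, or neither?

Black to move; black king on d1.
In check: yes, from the white rook on b1.
King squares — c1: attacked by Rb1; e1: attacked by Rb1; c2: attacked by Rg2; d2: attacked by Rg2; e2: attacked by Rg2.
Legal moves for Black: none.
In check with no legal moves → checkmate.

checkmate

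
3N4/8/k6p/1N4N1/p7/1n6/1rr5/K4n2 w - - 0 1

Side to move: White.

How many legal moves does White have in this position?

White to move; king on a1.
In check: yes, from the black knight on b3.
Legal moves: none.
Count: 0.

0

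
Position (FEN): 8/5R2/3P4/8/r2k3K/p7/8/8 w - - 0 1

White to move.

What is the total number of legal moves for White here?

White to move; king on h4.
In check: no.
Legal moves: Rf8, Rh7, Rg7, Re7, Rd7, Rc7, Rb7, Ra7, Rf6, Rf5, Rf4+, Rf3, Rf2, Rf1, Kh5, Kg5, Kg4, Kh3, Kg3, d7.
Count: 20.

20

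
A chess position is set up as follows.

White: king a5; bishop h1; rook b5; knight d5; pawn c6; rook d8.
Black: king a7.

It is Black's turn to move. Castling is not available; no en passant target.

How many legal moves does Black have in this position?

0

Black to move; king on a7.
In check: no.
Legal moves: none.
Count: 0.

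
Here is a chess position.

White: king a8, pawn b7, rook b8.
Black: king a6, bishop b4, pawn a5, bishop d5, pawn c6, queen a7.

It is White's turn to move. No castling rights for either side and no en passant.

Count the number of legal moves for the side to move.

White to move; king on a8.
In check: yes, from the black queen on a7.
Legal moves: none.
Count: 0.

0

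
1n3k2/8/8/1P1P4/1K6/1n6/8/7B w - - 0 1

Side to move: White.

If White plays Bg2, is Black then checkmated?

After Bg2: black king on f8; in check: no.
Black is not in check, so this cannot be checkmate.

no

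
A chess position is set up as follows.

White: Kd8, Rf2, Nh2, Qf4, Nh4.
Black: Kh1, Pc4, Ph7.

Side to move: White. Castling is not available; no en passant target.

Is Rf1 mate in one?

After Rf1: black king on h1; in check: yes, from the white rook on f1.
King squares — g1: attacked by Rf1; g2: attacked by Nh4; h2: attacked by Qf4.
Black has no legal moves → checkmate.

yes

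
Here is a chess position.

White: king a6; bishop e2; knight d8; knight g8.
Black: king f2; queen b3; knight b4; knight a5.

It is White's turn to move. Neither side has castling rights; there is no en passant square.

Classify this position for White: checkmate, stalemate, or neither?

neither

White to move; white king on a6.
In check: yes, from the black knight on b4.
Legal moves for White: Ka7, Kb6, Kb5, Kxa5.
White is in check but has 4 legal moves → neither.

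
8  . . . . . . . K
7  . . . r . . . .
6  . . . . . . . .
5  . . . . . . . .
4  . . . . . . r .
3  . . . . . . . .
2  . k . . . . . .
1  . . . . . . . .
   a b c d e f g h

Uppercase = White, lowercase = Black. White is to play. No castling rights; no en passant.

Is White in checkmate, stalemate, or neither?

stalemate

White to move; white king on h8.
In check: no.
King squares — g7: attacked by Rg4; h7: attacked by Rd7; g8: attacked by Rg4.
Legal moves for White: none.
Not in check and no legal moves → stalemate.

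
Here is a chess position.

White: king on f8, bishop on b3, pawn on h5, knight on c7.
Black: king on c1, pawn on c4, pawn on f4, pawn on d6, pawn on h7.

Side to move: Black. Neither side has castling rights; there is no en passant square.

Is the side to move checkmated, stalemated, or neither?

Black to move; black king on c1.
In check: no.
Legal moves for Black: Kd2, Kb2, Kb1, cxb3, h6, d5, f3, c3.
Black has 8 legal moves and is not in check → neither.

neither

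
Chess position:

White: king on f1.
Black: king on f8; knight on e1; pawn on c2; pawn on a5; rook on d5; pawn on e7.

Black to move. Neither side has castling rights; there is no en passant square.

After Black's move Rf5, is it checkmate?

no

After Rf5: white king on f1; in check: yes, from the black rook on f5.
White has 3 legal replies: Ke2, Kg1, Kxe1.
In check but a legal move exists → not checkmate.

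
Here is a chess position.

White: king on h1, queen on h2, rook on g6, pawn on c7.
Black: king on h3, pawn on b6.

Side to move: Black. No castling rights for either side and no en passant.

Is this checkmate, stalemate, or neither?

Black to move; black king on h3.
In check: yes, from the white queen on h2.
King squares — g2: attacked by Kh1; h2: attacked by Kh1; g3: attacked by Qh2; g4: attacked by Rg6; h4: attacked by Qh2.
Legal moves for Black: none.
In check with no legal moves → checkmate.

checkmate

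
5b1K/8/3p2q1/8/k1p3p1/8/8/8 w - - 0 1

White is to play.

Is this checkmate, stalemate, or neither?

White to move; white king on h8.
In check: no.
King squares — g7: attacked by Qg6; h7: attacked by Qg6; g8: attacked by Qg6.
Legal moves for White: none.
Not in check and no legal moves → stalemate.

stalemate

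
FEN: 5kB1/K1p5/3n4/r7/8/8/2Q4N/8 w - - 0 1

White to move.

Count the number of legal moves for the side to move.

1

White to move; king on a7.
In check: yes, from the black rook on a5.
Legal moves: Kb8.
Count: 1.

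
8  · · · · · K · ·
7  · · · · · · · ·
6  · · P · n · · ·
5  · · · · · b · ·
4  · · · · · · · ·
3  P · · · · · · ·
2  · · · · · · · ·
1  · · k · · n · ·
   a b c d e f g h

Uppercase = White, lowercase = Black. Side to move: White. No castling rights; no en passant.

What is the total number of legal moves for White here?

White to move; king on f8.
In check: yes, from the black knight on e6.
Legal moves: Kg8, Ke8, Kf7, Ke7.
Count: 4.

4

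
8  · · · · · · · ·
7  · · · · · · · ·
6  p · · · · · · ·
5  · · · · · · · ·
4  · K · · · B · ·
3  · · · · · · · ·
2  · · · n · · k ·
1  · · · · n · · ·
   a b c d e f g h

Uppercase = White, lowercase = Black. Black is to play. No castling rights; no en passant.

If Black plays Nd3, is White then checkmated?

no

After Nd3: white king on b4; in check: yes, from the black knight on d3.
White has 4 legal replies: Ka5, Ka4, Kc3, Ka3.
In check but a legal move exists → not checkmate.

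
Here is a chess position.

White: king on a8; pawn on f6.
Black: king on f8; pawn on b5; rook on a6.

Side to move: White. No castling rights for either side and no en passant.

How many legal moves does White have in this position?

White to move; king on a8.
In check: yes, from the black rook on a6.
Legal moves: Kb8, Kb7.
Count: 2.

2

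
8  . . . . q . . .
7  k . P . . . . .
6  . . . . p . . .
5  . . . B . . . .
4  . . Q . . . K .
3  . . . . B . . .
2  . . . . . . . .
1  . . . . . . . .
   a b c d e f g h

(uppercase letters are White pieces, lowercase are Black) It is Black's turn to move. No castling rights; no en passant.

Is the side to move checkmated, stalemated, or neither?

checkmate

Black to move; black king on a7.
In check: yes, from the white bishop on e3.
King squares — a6: attacked by Qc4; b6: attacked by Be3; b7: attacked by Bd5; a8: attacked by Bd5; b8: attacked by Pc7.
Legal moves for Black: none.
In check with no legal moves → checkmate.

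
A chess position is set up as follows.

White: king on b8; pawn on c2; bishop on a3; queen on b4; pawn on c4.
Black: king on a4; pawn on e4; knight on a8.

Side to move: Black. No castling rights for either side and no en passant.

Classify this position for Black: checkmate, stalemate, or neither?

checkmate

Black to move; black king on a4.
In check: yes, from the white queen on b4.
King squares — a3: attacked by Qb4; b3: attacked by Pc2; b4: attacked by Ba3; a5: attacked by Qb4; b5: attacked by Qb4.
Legal moves for Black: none.
In check with no legal moves → checkmate.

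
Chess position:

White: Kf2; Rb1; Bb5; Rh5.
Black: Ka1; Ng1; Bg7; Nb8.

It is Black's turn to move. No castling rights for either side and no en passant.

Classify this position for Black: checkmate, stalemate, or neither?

Black to move; black king on a1.
In check: yes, from the white rook on b1.
King squares — b1: available; a2: available; b2: attacked by Rb1.
Legal moves for Black: Ka2, Kxb1.
Black is in check but has 2 legal moves → neither.

neither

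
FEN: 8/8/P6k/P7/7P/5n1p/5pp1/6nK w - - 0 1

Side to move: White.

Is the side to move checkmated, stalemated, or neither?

checkmate

White to move; white king on h1.
In check: yes, from the black pawn on g2.
King squares — g1: attacked by Pf2; g2: attacked by Ph3; h2: attacked by Nf3.
Legal moves for White: none.
In check with no legal moves → checkmate.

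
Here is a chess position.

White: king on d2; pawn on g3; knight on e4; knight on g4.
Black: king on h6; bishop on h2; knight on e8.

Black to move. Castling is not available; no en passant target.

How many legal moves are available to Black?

Black to move; king on h6.
In check: yes, from the white knight on g4.
Legal moves: Kh7, Kg7, Kg6, Kh5.
Count: 4.

4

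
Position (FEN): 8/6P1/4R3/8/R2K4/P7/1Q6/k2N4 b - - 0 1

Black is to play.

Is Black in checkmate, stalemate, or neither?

Black to move; black king on a1.
In check: yes, from the white queen on b2.
King squares — b1: attacked by Qb2; a2: attacked by Qb2; b2: attacked by Nd1.
Legal moves for Black: none.
In check with no legal moves → checkmate.

checkmate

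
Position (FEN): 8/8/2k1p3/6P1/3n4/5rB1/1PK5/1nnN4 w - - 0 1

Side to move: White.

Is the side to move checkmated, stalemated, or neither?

neither

White to move; white king on c2.
In check: yes, from the black knight on d4.
Legal moves for White: Kxc1, Kxb1.
White is in check but has 2 legal moves → neither.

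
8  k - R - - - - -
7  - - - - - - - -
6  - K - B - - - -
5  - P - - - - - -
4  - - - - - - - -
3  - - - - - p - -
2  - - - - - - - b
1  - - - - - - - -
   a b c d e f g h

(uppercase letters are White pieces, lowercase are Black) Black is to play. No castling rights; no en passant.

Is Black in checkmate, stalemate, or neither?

Black to move; black king on a8.
In check: yes, from the white rook on c8.
King squares — a7: attacked by Kb6; b7: attacked by Kb6; b8: attacked by Bd6.
Legal moves for Black: none.
In check with no legal moves → checkmate.

checkmate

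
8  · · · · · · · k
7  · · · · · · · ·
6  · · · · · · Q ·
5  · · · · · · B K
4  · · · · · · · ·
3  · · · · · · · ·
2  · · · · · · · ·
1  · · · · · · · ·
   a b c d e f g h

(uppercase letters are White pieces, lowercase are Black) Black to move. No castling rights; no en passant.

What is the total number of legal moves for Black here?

Black to move; king on h8.
In check: no.
Legal moves: none.
Count: 0.

0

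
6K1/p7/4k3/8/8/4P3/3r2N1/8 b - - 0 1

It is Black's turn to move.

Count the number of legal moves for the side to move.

Black to move; king on e6.
In check: no.
Legal moves: Ke7, Kd7, Kf6, Kd6, Kf5, Ke5, Kd5, Rd8+, Rd7, Rd6, Rd5, Rd4, Rd3, Rxg2+, Rf2, Re2, Rc2, Rb2, Ra2, Rd1, a6, a5.
Count: 22.

22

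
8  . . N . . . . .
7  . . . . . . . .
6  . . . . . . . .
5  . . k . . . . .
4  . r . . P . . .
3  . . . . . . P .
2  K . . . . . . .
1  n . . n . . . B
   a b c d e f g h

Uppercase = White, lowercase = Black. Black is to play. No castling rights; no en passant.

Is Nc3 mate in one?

After Nc3: white king on a2; in check: yes, from the black knight on c3.
White has 2 legal replies: Ka3, Kxa1.
In check but a legal move exists → not checkmate.

no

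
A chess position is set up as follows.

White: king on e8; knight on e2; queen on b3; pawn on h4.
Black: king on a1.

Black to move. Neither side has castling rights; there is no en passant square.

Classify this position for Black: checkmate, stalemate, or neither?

stalemate

Black to move; black king on a1.
In check: no.
King squares — b1: attacked by Qb3; a2: attacked by Qb3; b2: attacked by Qb3.
Legal moves for Black: none.
Not in check and no legal moves → stalemate.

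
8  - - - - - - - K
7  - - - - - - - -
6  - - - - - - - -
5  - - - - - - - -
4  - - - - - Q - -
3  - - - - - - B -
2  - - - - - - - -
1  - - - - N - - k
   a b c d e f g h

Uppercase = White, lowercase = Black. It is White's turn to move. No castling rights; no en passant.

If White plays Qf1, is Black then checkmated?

yes

After Qf1: black king on h1; in check: yes, from the white queen on f1.
King squares — g1: attacked by Qf1; g2: attacked by Ne1; h2: attacked by Bg3.
Black has no legal moves → checkmate.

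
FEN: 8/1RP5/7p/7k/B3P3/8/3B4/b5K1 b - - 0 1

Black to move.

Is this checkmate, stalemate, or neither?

neither

Black to move; black king on h5.
In check: no.
Legal moves for Black: Kg6, Kh4, Kg4, Bh8, Bg7, Bf6, Be5, Bd4+, Bc3, Bb2.
Black has 10 legal moves and is not in check → neither.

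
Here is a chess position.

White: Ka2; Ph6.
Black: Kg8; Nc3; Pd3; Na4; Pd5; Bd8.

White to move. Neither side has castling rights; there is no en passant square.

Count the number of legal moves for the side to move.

3

White to move; king on a2.
In check: yes, from the black knight on c3.
Legal moves: Kb3, Ka3, Ka1.
Count: 3.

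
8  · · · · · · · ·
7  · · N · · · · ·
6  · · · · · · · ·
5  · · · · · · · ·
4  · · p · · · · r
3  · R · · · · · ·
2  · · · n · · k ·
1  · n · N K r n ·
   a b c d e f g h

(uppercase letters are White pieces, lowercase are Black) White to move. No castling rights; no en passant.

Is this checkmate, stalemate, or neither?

White to move; white king on e1.
In check: yes, from the black rook on f1.
King squares — d1: own knight; f1: attacked by Nd2; d2: attacked by Nb1; e2: attacked by Ng1; f2: attacked by Rf1.
Legal moves for White: none.
In check with no legal moves → checkmate.

checkmate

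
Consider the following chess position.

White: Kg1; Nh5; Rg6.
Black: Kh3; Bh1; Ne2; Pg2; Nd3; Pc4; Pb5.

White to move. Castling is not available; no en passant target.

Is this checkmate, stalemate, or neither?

checkmate

White to move; white king on g1.
In check: yes, from the black knight on e2.
King squares — f1: attacked by Pg2; h1: attacked by Pg2; f2: attacked by Nd3; g2: attacked by Bh1; h2: attacked by Kh3.
Legal moves for White: none.
In check with no legal moves → checkmate.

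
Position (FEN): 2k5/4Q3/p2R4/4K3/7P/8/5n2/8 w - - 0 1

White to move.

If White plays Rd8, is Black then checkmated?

yes

After Rd8: black king on c8; in check: yes, from the white rook on d8.
King squares — b7: attacked by Qe7; c7: attacked by Qe7; d7: attacked by Qe7; b8: attacked by Rd8; d8: attacked by Qe7.
Black has no legal moves → checkmate.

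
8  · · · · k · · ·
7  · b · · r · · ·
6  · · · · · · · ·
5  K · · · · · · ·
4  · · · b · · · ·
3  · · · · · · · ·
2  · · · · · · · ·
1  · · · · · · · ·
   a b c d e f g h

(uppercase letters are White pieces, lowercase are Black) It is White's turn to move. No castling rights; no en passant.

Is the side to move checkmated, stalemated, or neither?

neither

White to move; white king on a5.
In check: no.
Legal moves for White: Kb5, Kb4, Ka4.
White has 3 legal moves and is not in check → neither.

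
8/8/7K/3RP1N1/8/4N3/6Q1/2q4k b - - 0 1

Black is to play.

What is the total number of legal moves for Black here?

0

Black to move; king on h1.
In check: yes, from the white queen on g2.
Legal moves: none.
Count: 0.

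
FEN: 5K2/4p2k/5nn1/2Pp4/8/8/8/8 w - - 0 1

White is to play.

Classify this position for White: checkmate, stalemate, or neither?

White to move; white king on f8.
In check: yes, from the black knight on g6.
Legal moves for White: Kf7.
White is in check but has 1 legal move → neither.

neither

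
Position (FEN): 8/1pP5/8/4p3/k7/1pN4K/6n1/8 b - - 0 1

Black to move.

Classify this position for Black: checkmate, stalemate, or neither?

neither

Black to move; black king on a4.
In check: yes, from the white knight on c3.
Legal moves for Black: Ka5, Kb4, Ka3.
Black is in check but has 3 legal moves → neither.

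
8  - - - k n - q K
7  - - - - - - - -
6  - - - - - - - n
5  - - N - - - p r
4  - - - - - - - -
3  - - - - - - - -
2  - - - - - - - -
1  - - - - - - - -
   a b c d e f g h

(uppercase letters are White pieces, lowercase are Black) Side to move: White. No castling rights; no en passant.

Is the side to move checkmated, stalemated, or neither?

checkmate

White to move; white king on h8.
In check: yes, from the black queen on g8.
King squares — g7: attacked by Ne8; h7: attacked by Qg8; g8: attacked by Nh6.
Legal moves for White: none.
In check with no legal moves → checkmate.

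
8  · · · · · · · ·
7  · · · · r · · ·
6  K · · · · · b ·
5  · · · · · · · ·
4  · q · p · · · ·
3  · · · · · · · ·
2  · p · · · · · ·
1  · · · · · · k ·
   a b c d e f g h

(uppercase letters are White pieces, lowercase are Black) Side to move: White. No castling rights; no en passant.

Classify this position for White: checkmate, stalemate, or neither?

stalemate

White to move; white king on a6.
In check: no.
King squares — a5: attacked by Qb4; b5: attacked by Qb4; b6: attacked by Qb4; a7: attacked by Re7; b7: attacked by Qb4.
Legal moves for White: none.
Not in check and no legal moves → stalemate.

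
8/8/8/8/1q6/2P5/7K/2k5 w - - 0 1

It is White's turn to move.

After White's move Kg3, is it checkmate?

After Kg3: black king on c1; in check: no.
Black is not in check, so this cannot be checkmate.

no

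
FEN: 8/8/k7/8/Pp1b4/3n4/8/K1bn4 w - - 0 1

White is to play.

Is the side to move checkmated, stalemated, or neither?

neither

White to move; white king on a1.
In check: yes, from the black bishop on d4.
Legal moves for White: Ka2, Kb1.
White is in check but has 2 legal moves → neither.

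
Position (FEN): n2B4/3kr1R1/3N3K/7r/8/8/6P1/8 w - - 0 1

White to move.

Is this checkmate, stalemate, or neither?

White to move; white king on h6.
In check: yes, from the black rook on h5.
King squares — g5: attacked by Rh5; h5: available; g6: available; g7: own rook; h7: attacked by Rh5.
Legal moves for White: Kg6, Kxh5.
White is in check but has 2 legal moves → neither.

neither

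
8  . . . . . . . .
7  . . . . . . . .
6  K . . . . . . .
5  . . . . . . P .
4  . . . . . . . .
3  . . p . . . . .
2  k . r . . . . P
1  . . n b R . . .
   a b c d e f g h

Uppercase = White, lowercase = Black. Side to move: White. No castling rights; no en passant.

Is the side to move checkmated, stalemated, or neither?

White to move; white king on a6.
In check: no.
Legal moves for White include: Kb7, Ka7, Kb6, Kb5, Ka5, Re8, Re7, Re6, Re5, Re4, Re3, Re2, Rh1, Rg1, Rf1, Rxd1, g6, h3, ... (list truncated; more exist).
White has legal moves and is not in check → neither.

neither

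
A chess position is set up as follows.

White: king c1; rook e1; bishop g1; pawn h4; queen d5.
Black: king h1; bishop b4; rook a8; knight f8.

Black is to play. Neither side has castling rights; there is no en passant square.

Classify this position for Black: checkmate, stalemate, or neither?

checkmate

Black to move; black king on h1.
In check: yes, from the white queen on d5.
King squares — g1: attacked by Re1; g2: attacked by Qd5; h2: attacked by Bg1.
Legal moves for Black: none.
In check with no legal moves → checkmate.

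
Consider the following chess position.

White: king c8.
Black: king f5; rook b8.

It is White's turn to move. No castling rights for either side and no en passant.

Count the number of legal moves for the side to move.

White to move; king on c8.
In check: yes, from the black rook on b8.
Legal moves: Kxb8, Kd7, Kc7.
Count: 3.

3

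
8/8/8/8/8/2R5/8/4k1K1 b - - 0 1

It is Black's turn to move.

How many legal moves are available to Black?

Black to move; king on e1.
In check: no.
Legal moves: Ke2, Kd2, Kd1.
Count: 3.

3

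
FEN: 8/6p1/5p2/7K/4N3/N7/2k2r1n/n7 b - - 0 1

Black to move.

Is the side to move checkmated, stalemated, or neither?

Black to move; black king on c2.
In check: yes, from the white knight on a3.
King squares — b1: attacked by Na3; c1: available; d1: available; b2: available; d2: attacked by Ne4; b3: available; c3: attacked by Ne4; d3: available.
Legal moves for Black: Kd3, Kb3, Kb2, Kd1, Kc1.
Black is in check but has 5 legal moves → neither.

neither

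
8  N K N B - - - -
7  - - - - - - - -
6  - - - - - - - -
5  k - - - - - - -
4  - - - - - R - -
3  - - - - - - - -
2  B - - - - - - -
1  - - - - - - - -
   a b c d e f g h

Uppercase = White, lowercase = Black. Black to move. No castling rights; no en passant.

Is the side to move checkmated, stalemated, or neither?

Black to move; black king on a5.
In check: yes, from the white bishop on d8.
Legal moves for Black: Ka6, Kb5.
Black is in check but has 2 legal moves → neither.

neither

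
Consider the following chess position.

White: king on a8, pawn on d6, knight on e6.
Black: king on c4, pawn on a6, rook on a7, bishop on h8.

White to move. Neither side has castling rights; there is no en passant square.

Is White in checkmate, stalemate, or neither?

White to move; white king on a8.
In check: yes, from the black rook on a7.
Legal moves for White: Kb8, Kxa7.
White is in check but has 2 legal moves → neither.

neither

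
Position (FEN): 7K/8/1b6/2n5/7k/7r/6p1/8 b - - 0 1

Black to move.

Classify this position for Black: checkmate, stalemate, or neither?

neither

Black to move; black king on h4.
In check: no.
Legal moves for Black include: Bd8, Bc7, Ba7, Ba5, Nd7, Nb7, Ne6, Na6, Ne4, Na4, Nd3, Nb3, Kh5, Kg5+, Kg4+, Kg3+, Rg3, Rf3, ... (list truncated; more exist).
Black has legal moves and is not in check → neither.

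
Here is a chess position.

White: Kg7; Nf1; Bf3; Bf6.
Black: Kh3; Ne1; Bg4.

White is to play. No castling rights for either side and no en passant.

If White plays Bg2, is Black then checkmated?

no

After Bg2: black king on h3; in check: yes, from the white bishop on g2.
Black has 2 legal replies: Kxg2, Nxg2.
In check but a legal move exists → not checkmate.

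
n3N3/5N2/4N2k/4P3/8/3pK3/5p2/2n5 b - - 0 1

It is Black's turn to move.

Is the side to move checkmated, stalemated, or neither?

neither

Black to move; black king on h6.
In check: yes, from the white knight on f7.
King squares — g5: attacked by Ne6; h5: available; g6: available; g7: attacked by Ne6; h7: available.
Legal moves for Black: Kh7, Kg6, Kh5.
Black is in check but has 3 legal moves → neither.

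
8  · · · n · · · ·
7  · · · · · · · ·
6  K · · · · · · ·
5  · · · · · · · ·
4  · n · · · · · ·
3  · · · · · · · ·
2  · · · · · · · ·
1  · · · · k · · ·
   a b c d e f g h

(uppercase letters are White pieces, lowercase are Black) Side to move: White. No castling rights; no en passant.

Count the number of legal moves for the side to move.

4

White to move; king on a6.
In check: yes, from the black knight on b4.
Legal moves: Ka7, Kb6, Kb5, Ka5.
Count: 4.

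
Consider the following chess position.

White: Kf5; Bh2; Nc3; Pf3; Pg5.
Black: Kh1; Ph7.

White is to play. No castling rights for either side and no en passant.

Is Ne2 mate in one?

no

After Ne2: black king on h1; in check: no.
Black is not in check, so this cannot be checkmate.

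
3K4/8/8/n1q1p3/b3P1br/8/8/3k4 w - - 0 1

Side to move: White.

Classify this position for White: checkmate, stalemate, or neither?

stalemate

White to move; white king on d8.
In check: no.
King squares — c7: attacked by Qc5; d7: attacked by Ba4; e7: attacked by Qc5; c8: attacked by Bg4; e8: attacked by Ba4.
Legal moves for White: none.
Not in check and no legal moves → stalemate.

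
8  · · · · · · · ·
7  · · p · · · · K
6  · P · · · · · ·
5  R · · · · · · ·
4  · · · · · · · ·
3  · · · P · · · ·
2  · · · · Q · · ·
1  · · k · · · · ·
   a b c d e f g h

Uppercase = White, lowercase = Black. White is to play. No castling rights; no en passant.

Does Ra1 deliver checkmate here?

yes

After Ra1: black king on c1; in check: yes, from the white rook on a1.
King squares — b1: attacked by Ra1; d1: attacked by Ra1; b2: attacked by Qe2; c2: attacked by Qe2; d2: attacked by Qe2.
Black has no legal moves → checkmate.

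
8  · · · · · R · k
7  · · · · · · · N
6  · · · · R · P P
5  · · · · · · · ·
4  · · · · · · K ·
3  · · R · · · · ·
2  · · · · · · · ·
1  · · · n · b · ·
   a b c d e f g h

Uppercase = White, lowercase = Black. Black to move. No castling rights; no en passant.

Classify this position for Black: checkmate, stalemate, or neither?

Black to move; black king on h8.
In check: yes, from the white rook on f8.
King squares — g7: attacked by Ph6; h7: attacked by Pg6; g8: attacked by Rf8.
Legal moves for Black: none.
In check with no legal moves → checkmate.

checkmate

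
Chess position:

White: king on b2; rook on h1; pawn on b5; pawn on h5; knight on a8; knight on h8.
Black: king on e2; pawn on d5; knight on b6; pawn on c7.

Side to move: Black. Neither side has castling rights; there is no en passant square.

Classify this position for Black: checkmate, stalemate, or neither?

neither

Black to move; black king on e2.
In check: no.
Legal moves for Black: Nc8, Nxa8, Nd7, Nc4+, Na4+, Kf3, Ke3, Kd3, Kf2, Kd2, c6, d4, c5.
Black has 13 legal moves and is not in check → neither.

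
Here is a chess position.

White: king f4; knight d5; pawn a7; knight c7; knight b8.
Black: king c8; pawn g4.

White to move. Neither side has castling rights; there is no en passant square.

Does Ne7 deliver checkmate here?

After Ne7: black king on c8; in check: yes, from the white knight on e7.
Black has 3 legal replies: Kd8, Kxc7, Kb7.
In check but a legal move exists → not checkmate.

no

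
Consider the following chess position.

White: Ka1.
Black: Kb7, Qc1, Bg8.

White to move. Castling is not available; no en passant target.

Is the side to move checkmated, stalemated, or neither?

White to move; white king on a1.
In check: yes, from the black queen on c1.
King squares — b1: attacked by Qc1; a2: attacked by Bg8; b2: attacked by Qc1.
Legal moves for White: none.
In check with no legal moves → checkmate.

checkmate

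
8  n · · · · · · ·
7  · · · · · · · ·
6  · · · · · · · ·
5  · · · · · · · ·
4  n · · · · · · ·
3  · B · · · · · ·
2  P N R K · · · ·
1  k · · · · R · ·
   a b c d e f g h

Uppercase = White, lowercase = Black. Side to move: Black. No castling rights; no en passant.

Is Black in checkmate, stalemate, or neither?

Black to move; black king on a1.
In check: yes, from the white rook on f1.
King squares — b1: attacked by Rf1; a2: attacked by Bb3; b2: attacked by Rc2.
Legal moves for Black: none.
In check with no legal moves → checkmate.

checkmate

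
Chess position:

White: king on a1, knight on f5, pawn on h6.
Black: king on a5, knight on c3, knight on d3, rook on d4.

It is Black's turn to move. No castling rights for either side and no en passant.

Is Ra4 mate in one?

After Ra4: white king on a1; in check: yes, from the black rook on a4.
King squares — b1: attacked by Nc3; a2: attacked by Nc3; b2: attacked by Nd3.
White has no legal moves → checkmate.

yes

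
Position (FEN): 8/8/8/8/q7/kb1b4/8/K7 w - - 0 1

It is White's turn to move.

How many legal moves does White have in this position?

White to move; king on a1.
In check: no.
Legal moves: none.
Count: 0.

0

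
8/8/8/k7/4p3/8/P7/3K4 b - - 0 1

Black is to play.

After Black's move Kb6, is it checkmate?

After Kb6: white king on d1; in check: no.
White is not in check, so this cannot be checkmate.

no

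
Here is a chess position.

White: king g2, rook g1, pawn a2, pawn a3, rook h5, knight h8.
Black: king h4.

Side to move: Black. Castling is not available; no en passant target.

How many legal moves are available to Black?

2

Black to move; king on h4.
In check: yes, from the white rook on h5.
Legal moves: Kxh5, Kg4.
Count: 2.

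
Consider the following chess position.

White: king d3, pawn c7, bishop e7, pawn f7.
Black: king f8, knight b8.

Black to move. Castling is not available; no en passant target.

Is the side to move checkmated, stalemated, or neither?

Black to move; black king on f8.
In check: yes, from the white bishop on e7.
King squares — e7: available; f7: available; g7: available; e8: attacked by Pf7; g8: attacked by Pf7.
Legal moves for Black: Kg7, Kxf7, Kxe7.
Black is in check but has 3 legal moves → neither.

neither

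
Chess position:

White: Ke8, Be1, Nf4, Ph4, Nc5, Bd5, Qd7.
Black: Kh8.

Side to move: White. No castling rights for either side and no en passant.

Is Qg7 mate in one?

After Qg7: black king on h8; in check: yes, from the white queen on g7.
Black has 1 legal reply: Kxg7.
In check but a legal move exists → not checkmate.

no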